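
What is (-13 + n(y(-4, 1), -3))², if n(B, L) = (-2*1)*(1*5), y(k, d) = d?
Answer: 529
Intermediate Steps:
n(B, L) = -10 (n(B, L) = -2*5 = -10)
(-13 + n(y(-4, 1), -3))² = (-13 - 10)² = (-23)² = 529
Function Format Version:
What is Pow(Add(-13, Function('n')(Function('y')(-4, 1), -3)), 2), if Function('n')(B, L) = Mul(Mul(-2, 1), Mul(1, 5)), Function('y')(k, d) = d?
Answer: 529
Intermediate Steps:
Function('n')(B, L) = -10 (Function('n')(B, L) = Mul(-2, 5) = -10)
Pow(Add(-13, Function('n')(Function('y')(-4, 1), -3)), 2) = Pow(Add(-13, -10), 2) = Pow(-23, 2) = 529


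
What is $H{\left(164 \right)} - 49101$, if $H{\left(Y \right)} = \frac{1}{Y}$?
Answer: $- \frac{8052563}{164} \approx -49101.0$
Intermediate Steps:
$H{\left(164 \right)} - 49101 = \frac{1}{164} - 49101 = - \frac{8052563}{164}$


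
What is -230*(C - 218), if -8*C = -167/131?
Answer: 26254155/524 ≈ 50103.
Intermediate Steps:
C = 167/1048 (C = -(-167)/(8*131) = -⅛*(-167/131) = 167/1048 ≈ 0.15935)
-230*(C - 218) = -230*(167/1048 - 218) = -230*(-228297/1048) = 26254155/524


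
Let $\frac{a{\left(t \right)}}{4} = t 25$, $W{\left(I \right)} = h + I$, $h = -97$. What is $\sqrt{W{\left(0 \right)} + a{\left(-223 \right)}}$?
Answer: $i \sqrt{22397} \approx 149.66 i$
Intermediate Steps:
$W{\left(I \right)} = -97 + I$
$a{\left(t \right)} = 100 t$ ($a{\left(t \right)} = 4 t 25 = 4 \cdot 25 t = 100 t$)
$\sqrt{W{\left(0 \right)} + a{\left(-223 \right)}} = \sqrt{\left(-97 + 0\right) + 100 \left(-223\right)} = \sqrt{-97 - 22300} = \sqrt{-22397} = i \sqrt{22397}$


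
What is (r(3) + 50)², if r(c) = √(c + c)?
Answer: (50 + √6)² ≈ 2750.9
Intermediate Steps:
r(c) = √2*√c (r(c) = √(2*c) = √2*√c)
(r(3) + 50)² = (√2*√3 + 50)² = (√6 + 50)² = (50 + √6)²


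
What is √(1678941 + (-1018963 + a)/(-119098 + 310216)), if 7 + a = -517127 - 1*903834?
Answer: √61324683628357626/191118 ≈ 1295.7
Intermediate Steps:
a = -1420968 (a = -7 + (-517127 - 1*903834) = -7 + (-517127 - 903834) = -7 - 1420961 = -1420968)
√(1678941 + (-1018963 + a)/(-119098 + 310216)) = √(1678941 + (-1018963 - 1420968)/(-119098 + 310216)) = √(1678941 - 2439931/191118) = √(320873406107/191118) = √61324683628357626/191118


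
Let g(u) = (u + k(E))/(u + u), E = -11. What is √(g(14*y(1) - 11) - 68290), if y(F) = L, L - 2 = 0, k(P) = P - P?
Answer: I*√273158/2 ≈ 261.32*I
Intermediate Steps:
k(P) = 0
L = 2 (L = 2 + 0 = 2)
y(F) = 2
g(u) = ½ (g(u) = (u + 0)/(u + u) = u/((2*u)) = u*(1/(2*u)) = ½)
√(g(14*y(1) - 11) - 68290) = √(½ - 68290) = √(-136579/2) = I*√273158/2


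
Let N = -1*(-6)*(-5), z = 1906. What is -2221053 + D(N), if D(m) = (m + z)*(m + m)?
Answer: -2333613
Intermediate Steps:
N = -30 (N = 6*(-5) = -30)
D(m) = 2*m*(1906 + m) (D(m) = (m + 1906)*(m + m) = (1906 + m)*(2*m) = 2*m*(1906 + m))
-2221053 + D(N) = -2221053 + 2*(-30)*(1906 - 30) = -2221053 + 2*(-30)*1876 = -2221053 - 112560 = -2333613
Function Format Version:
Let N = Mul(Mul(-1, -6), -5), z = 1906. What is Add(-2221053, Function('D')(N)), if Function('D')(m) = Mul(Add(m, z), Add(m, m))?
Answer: -2333613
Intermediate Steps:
N = -30 (N = Mul(6, -5) = -30)
Function('D')(m) = Mul(2, m, Add(1906, m)) (Function('D')(m) = Mul(Add(m, 1906), Add(m, m)) = Mul(Add(1906, m), Mul(2, m)) = Mul(2, m, Add(1906, m)))
Add(-2221053, Function('D')(N)) = Add(-2221053, Mul(2, -30, Add(1906, -30))) = Add(-2221053, Mul(2, -30, 1876)) = Add(-2221053, -112560) = -2333613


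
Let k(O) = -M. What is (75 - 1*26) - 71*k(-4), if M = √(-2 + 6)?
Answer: 191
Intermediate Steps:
M = 2 (M = √4 = 2)
k(O) = -2 (k(O) = -1*2 = -2)
(75 - 1*26) - 71*k(-4) = (75 - 1*26) - 71*(-2) = (75 - 26) + 142 = 49 + 142 = 191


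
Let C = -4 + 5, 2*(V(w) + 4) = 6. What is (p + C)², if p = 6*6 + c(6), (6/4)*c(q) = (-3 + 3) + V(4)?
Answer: 11881/9 ≈ 1320.1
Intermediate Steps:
V(w) = -1 (V(w) = -4 + (½)*6 = -4 + 3 = -1)
C = 1
c(q) = -⅔ (c(q) = 2*((-3 + 3) - 1)/3 = 2*(0 - 1)/3 = (⅔)*(-1) = -⅔)
p = 106/3 (p = 6*6 - ⅔ = 36 - ⅔ = 106/3 ≈ 35.333)
(p + C)² = (106/3 + 1)² = (109/3)² = 11881/9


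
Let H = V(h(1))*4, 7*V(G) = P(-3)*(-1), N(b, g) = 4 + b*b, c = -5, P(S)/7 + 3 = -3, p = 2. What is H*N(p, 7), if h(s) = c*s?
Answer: 192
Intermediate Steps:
P(S) = -42 (P(S) = -21 + 7*(-3) = -21 - 21 = -42)
N(b, g) = 4 + b**2
h(s) = -5*s
V(G) = 6 (V(G) = (-42*(-1))/7 = (1/7)*42 = 6)
H = 24 (H = 6*4 = 24)
H*N(p, 7) = 24*(4 + 2**2) = 24*(4 + 4) = 24*8 = 192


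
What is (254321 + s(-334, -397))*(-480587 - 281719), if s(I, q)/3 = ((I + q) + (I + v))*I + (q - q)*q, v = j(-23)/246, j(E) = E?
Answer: -41304279083592/41 ≈ -1.0074e+12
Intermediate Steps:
v = -23/246 ≈ -0.093496
s(I, q) = 3*I*(-23/246 + q + 2*I) (s(I, q) = 3*(((I + q) + (I - 23/246))*I + (q - q)*q) = 3*(((I + q) + (-23/246 + I))*I + 0*q) = 3*((-23/246 + q + 2*I)*I + 0) = 3*(I*(-23/246 + q + 2*I) + 0) = 3*(I*(-23/246 + q + 2*I)) = 3*I*(-23/246 + q + 2*I))
(254321 + s(-334, -397))*(-480587 - 281719) = (254321 + (1/82)*(-334)*(-23 + 246*(-397) + 492*(-334)))*(-480587 - 281719) = (254321 + (1/82)*(-334)*(-23 - 97662 - 164328))*(-762306) = (254321 + (1/82)*(-334)*(-262013))*(-762306) = (254321 + 43756171/41)*(-762306) = (54183332/41)*(-762306) = -41304279083592/41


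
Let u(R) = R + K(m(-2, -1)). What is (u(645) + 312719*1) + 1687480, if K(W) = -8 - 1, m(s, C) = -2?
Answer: 2000835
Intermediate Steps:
K(W) = -9
u(R) = -9 + R (u(R) = R - 9 = -9 + R)
(u(645) + 312719*1) + 1687480 = ((-9 + 645) + 312719*1) + 1687480 = (636 + 312719) + 1687480 = 313355 + 1687480 = 2000835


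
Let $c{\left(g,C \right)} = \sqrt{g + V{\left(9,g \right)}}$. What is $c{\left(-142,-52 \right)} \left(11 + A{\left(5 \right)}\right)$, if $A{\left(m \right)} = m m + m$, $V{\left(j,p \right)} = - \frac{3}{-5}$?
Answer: $\frac{41 i \sqrt{3535}}{5} \approx 487.54 i$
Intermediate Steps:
$V{\left(j,p \right)} = \frac{3}{5}$ ($V{\left(j,p \right)} = \left(-3\right) \left(- \frac{1}{5}\right) = \frac{3}{5}$)
$A{\left(m \right)} = m + m^{2}$ ($A{\left(m \right)} = m^{2} + m = m + m^{2}$)
$c{\left(g,C \right)} = \sqrt{\frac{3}{5} + g}$ ($c{\left(g,C \right)} = \sqrt{g + \frac{3}{5}} = \sqrt{\frac{3}{5} + g}$)
$c{\left(-142,-52 \right)} \left(11 + A{\left(5 \right)}\right) = \frac{\sqrt{15 + 25 \left(-142\right)}}{5} \left(11 + 5 \left(1 + 5\right)\right) = \frac{\sqrt{15 - 3550}}{5} \left(11 + 5 \cdot 6\right) = \frac{\sqrt{-3535}}{5} \left(11 + 30\right) = \frac{i \sqrt{3535}}{5} \cdot 41 = \frac{41 i \sqrt{3535}}{5}$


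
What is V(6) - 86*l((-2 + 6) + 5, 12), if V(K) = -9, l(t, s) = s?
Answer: -1041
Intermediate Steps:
V(6) - 86*l((-2 + 6) + 5, 12) = -9 - 86*12 = -9 - 1032 = -1041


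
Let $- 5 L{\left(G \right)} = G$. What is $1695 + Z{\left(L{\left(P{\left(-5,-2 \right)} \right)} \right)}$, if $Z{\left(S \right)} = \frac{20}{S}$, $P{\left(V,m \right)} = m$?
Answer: $1745$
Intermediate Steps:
$L{\left(G \right)} = - \frac{G}{5}$
$1695 + Z{\left(L{\left(P{\left(-5,-2 \right)} \right)} \right)} = 1695 + \frac{20}{\left(- \frac{1}{5}\right) \left(-2\right)} = 1695 + \frac{20}{\frac{2}{5}} = 1695 + 20 \cdot \frac{5}{2} = 1695 + 50 = 1745$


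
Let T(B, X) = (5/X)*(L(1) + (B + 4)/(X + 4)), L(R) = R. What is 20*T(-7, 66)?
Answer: 335/231 ≈ 1.4502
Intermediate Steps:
T(B, X) = 5*(1 + (4 + B)/(4 + X))/X (T(B, X) = (5/X)*(1 + (B + 4)/(X + 4)) = (5/X)*(1 + (4 + B)/(4 + X)) = 5*(1 + (4 + B)/(4 + X))/X)
20*T(-7, 66) = 20*(5*(8 - 7 + 66)/(66*(4 + 66))) = 20*(5*(1/66)*67/70) = 20*(5*(1/66)*(1/70)*67) = 20*(67/924) = 335/231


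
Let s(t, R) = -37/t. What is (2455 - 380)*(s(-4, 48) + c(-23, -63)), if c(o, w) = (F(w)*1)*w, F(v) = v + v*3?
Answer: 131847575/4 ≈ 3.2962e+7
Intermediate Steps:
F(v) = 4*v (F(v) = v + 3*v = 4*v)
c(o, w) = 4*w² (c(o, w) = ((4*w)*1)*w = (4*w)*w = 4*w²)
(2455 - 380)*(s(-4, 48) + c(-23, -63)) = (2455 - 380)*(-37/(-4) + 4*(-63)²) = 2075*(-37*(-¼) + 4*3969) = 2075*(37/4 + 15876) = 2075*(63541/4) = 131847575/4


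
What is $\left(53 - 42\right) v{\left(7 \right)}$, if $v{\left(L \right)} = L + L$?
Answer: $154$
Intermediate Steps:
$v{\left(L \right)} = 2 L$
$\left(53 - 42\right) v{\left(7 \right)} = \left(53 - 42\right) 2 \cdot 7 = 11 \cdot 14 = 154$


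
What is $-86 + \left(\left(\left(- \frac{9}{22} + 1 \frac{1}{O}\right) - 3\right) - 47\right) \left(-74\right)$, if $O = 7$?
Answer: $\frac{279795}{77} \approx 3633.7$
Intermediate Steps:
$-86 + \left(\left(\left(- \frac{9}{22} + 1 \frac{1}{O}\right) - 3\right) - 47\right) \left(-74\right) = -86 + \left(\left(\left(- \frac{9}{22} + 1 \cdot \frac{1}{7}\right) - 3\right) - 47\right) \left(-74\right) = -86 + \left(\left(\left(\left(-9\right) \frac{1}{22} + 1 \cdot \frac{1}{7}\right) - 3\right) - 47\right) \left(-74\right) = -86 + \left(\left(\left(- \frac{9}{22} + \frac{1}{7}\right) - 3\right) - 47\right) \left(-74\right) = -86 + \left(\left(- \frac{41}{154} - 3\right) - 47\right) \left(-74\right) = -86 + \left(- \frac{503}{154} - 47\right) \left(-74\right) = -86 - - \frac{286417}{77} = -86 + \frac{286417}{77} = \frac{279795}{77}$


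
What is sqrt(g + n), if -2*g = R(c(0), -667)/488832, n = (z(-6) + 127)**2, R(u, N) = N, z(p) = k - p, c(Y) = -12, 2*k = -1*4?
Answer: sqrt(64074007928649)/61104 ≈ 131.00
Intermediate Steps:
k = -2 (k = (-1*4)/2 = (1/2)*(-4) = -2)
z(p) = -2 - p
n = 17161 (n = ((-2 - 1*(-6)) + 127)**2 = ((-2 + 6) + 127)**2 = (4 + 127)**2 = 131**2 = 17161)
g = 667/977664 (g = -(-667)/(2*488832) = -1/2*(-667/488832) = 667/977664 ≈ 0.00068224)
sqrt(g + n) = sqrt(667/977664 + 17161) = sqrt(16777692571/977664) = sqrt(64074007928649)/61104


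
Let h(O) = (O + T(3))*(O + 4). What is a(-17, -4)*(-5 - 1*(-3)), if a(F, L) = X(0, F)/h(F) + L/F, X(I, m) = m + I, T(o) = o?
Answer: -439/1547 ≈ -0.28377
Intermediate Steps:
X(I, m) = I + m
h(O) = (3 + O)*(4 + O) (h(O) = (O + 3)*(O + 4) = (3 + O)*(4 + O))
a(F, L) = F/(12 + F**2 + 7*F) + L/F (a(F, L) = (0 + F)/(12 + F**2 + 7*F) + L/F = F/(12 + F**2 + 7*F) + L/F)
a(-17, -4)*(-5 - 1*(-3)) = (((-17)**2 - 4*(12 + (-17)**2 + 7*(-17)))/((-17)*(12 + (-17)**2 + 7*(-17))))*(-5 - 1*(-3)) = (-(289 - 4*(12 + 289 - 119))/(17*(12 + 289 - 119)))*(-5 + 3) = -1/17*(289 - 4*182)/182*(-2) = -1/17*1/182*(289 - 728)*(-2) = -1/17*1/182*(-439)*(-2) = (439/3094)*(-2) = -439/1547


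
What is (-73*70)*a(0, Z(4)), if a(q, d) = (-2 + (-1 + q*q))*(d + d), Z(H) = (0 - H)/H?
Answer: -30660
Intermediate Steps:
Z(H) = -1 (Z(H) = (-H)/H = -1)
a(q, d) = 2*d*(-3 + q**2) (a(q, d) = (-2 + (-1 + q**2))*(2*d) = (-3 + q**2)*(2*d) = 2*d*(-3 + q**2))
(-73*70)*a(0, Z(4)) = (-73*70)*(2*(-1)*(-3 + 0**2)) = -10220*(-1)*(-3 + 0) = -10220*(-1)*(-3) = -5110*6 = -30660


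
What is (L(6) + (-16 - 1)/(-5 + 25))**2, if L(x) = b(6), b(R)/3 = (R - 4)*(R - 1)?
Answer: 339889/400 ≈ 849.72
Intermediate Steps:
b(R) = 3*(-1 + R)*(-4 + R) (b(R) = 3*((R - 4)*(R - 1)) = 3*((-4 + R)*(-1 + R)) = 3*((-1 + R)*(-4 + R)) = 3*(-1 + R)*(-4 + R))
L(x) = 30 (L(x) = 12 - 15*6 + 3*6**2 = 12 - 90 + 3*36 = 12 - 90 + 108 = 30)
(L(6) + (-16 - 1)/(-5 + 25))**2 = (30 + (-16 - 1)/(-5 + 25))**2 = (30 - 17/20)**2 = (583/20)**2 = 339889/400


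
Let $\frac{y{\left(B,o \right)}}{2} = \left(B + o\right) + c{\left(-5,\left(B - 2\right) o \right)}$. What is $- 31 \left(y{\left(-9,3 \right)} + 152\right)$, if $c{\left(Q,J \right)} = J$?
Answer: $-2294$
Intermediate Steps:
$y{\left(B,o \right)} = 2 B + 2 o + 2 o \left(-2 + B\right)$ ($y{\left(B,o \right)} = 2 \left(\left(B + o\right) + \left(B - 2\right) o\right) = 2 \left(\left(B + o\right) + \left(-2 + B\right) o\right) = 2 \left(\left(B + o\right) + o \left(-2 + B\right)\right) = 2 \left(B + o + o \left(-2 + B\right)\right) = 2 B + 2 o + 2 o \left(-2 + B\right)$)
$- 31 \left(y{\left(-9,3 \right)} + 152\right) = - 31 \left(\left(\left(-2\right) 3 + 2 \left(-9\right) + 2 \left(-9\right) 3\right) + 152\right) = - 31 \left(\left(-6 - 18 - 54\right) + 152\right) = - 31 \left(-78 + 152\right) = \left(-31\right) 74 = -2294$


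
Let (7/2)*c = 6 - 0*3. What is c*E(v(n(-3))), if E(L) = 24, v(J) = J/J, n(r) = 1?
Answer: 288/7 ≈ 41.143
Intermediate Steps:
v(J) = 1
c = 12/7 (c = 2*(6 - 0*3)/7 = 2*(6 - 1*0)/7 = 2*(6 + 0)/7 = (2/7)*6 = 12/7 ≈ 1.7143)
c*E(v(n(-3))) = (12/7)*24 = 288/7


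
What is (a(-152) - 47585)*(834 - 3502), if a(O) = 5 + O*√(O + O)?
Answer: 126943440 + 1622144*I*√19 ≈ 1.2694e+8 + 7.0708e+6*I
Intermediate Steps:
a(O) = 5 + √2*O^(3/2) (a(O) = 5 + O*√(2*O) = 5 + O*(√2*√O) = 5 + √2*O^(3/2))
(a(-152) - 47585)*(834 - 3502) = ((5 + √2*(-152)^(3/2)) - 47585)*(834 - 3502) = ((5 + √2*(-304*I*√38)) - 47585)*(-2668) = ((5 - 608*I*√19) - 47585)*(-2668) = (-47580 - 608*I*√19)*(-2668) = 126943440 + 1622144*I*√19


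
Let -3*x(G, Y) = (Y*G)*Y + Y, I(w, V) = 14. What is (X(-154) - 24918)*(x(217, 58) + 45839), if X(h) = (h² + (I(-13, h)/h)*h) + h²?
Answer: -13348493312/3 ≈ -4.4495e+9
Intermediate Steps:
X(h) = 14 + 2*h² (X(h) = (h² + (14/h)*h) + h² = (h² + 14) + h² = (14 + h²) + h² = 14 + 2*h²)
x(G, Y) = -Y/3 - G*Y²/3 (x(G, Y) = -((Y*G)*Y + Y)/3 = -((G*Y)*Y + Y)/3 = -(G*Y² + Y)/3 = -(Y + G*Y²)/3 = -Y/3 - G*Y²/3)
(X(-154) - 24918)*(x(217, 58) + 45839) = ((14 + 2*(-154)²) - 24918)*(-⅓*58*(1 + 217*58) + 45839) = ((14 + 2*23716) - 24918)*(-⅓*58*(1 + 12586) + 45839) = ((14 + 47432) - 24918)*(-⅓*58*12587 + 45839) = (47446 - 24918)*(-730046/3 + 45839) = 22528*(-592529/3) = -13348493312/3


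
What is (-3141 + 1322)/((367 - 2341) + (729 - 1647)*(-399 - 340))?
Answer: -1819/676428 ≈ -0.0026891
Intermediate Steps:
(-3141 + 1322)/((367 - 2341) + (729 - 1647)*(-399 - 340)) = -1819/(-1974 - 918*(-739)) = -1819/(-1974 + 678402) = -1819/676428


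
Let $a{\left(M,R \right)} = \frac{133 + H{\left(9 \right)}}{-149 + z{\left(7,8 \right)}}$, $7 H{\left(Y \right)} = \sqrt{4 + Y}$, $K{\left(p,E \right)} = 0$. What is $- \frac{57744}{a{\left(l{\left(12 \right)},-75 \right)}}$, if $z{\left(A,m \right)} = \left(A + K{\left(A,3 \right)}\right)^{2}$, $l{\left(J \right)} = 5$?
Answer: $\frac{3135980400}{72229} - \frac{3368400 \sqrt{13}}{72229} \approx 43249.0$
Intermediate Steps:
$z{\left(A,m \right)} = A^{2}$ ($z{\left(A,m \right)} = \left(A + 0\right)^{2} = A^{2}$)
$H{\left(Y \right)} = \frac{\sqrt{4 + Y}}{7}$
$a{\left(M,R \right)} = - \frac{133}{100} - \frac{\sqrt{13}}{700}$ ($a{\left(M,R \right)} = \frac{133 + \frac{\sqrt{4 + 9}}{7}}{-149 + 7^{2}} = \frac{133 + \frac{\sqrt{13}}{7}}{-149 + 49} = \frac{133 + \frac{\sqrt{13}}{7}}{-100} = \left(133 + \frac{\sqrt{13}}{7}\right) \left(- \frac{1}{100}\right) = - \frac{133}{100} - \frac{\sqrt{13}}{700}$)
$- \frac{57744}{a{\left(l{\left(12 \right)},-75 \right)}} = - \frac{57744}{- \frac{133}{100} - \frac{\sqrt{13}}{700}}$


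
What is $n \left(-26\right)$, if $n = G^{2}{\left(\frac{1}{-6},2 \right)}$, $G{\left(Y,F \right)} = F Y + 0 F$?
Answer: $- \frac{26}{9} \approx -2.8889$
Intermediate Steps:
$G{\left(Y,F \right)} = F Y$ ($G{\left(Y,F \right)} = F Y + 0 = F Y$)
$n = \frac{1}{9}$ ($n = \left(\frac{2}{-6}\right)^{2} = \left(2 \left(- \frac{1}{6}\right)\right)^{2} = \left(- \frac{1}{3}\right)^{2} = \frac{1}{9} \approx 0.11111$)
$n \left(-26\right) = \frac{1}{9} \left(-26\right) = - \frac{26}{9}$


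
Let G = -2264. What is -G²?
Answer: -5125696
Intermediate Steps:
-G² = -1*(-2264)² = -1*5125696 = -5125696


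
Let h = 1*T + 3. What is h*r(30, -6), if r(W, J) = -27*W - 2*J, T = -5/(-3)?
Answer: -3724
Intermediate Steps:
T = 5/3 (T = -5*(-⅓) = 5/3 ≈ 1.6667)
h = 14/3 (h = 1*(5/3) + 3 = 5/3 + 3 = 14/3 ≈ 4.6667)
h*r(30, -6) = 14*(-27*30 - 2*(-6))/3 = 14*(-810 + 12)/3 = (14/3)*(-798) = -3724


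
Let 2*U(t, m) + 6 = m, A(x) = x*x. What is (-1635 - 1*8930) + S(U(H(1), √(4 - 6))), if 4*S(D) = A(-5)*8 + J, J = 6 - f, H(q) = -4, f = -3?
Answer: -42051/4 ≈ -10513.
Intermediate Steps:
A(x) = x²
J = 9 (J = 6 - 1*(-3) = 6 + 3 = 9)
U(t, m) = -3 + m/2
S(D) = 209/4 (S(D) = ((-5)²*8 + 9)/4 = (25*8 + 9)/4 = (200 + 9)/4 = (¼)*209 = 209/4)
(-1635 - 1*8930) + S(U(H(1), √(4 - 6))) = (-1635 - 1*8930) + 209/4 = (-1635 - 8930) + 209/4 = -10565 + 209/4 = -42051/4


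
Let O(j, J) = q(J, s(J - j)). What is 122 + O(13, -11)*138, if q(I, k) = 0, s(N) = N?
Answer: 122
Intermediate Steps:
O(j, J) = 0
122 + O(13, -11)*138 = 122 + 0*138 = 122 + 0 = 122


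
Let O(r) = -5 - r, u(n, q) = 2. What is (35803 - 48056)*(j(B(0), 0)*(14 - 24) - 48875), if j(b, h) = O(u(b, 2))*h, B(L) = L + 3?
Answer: 598865375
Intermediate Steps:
B(L) = 3 + L
j(b, h) = -7*h (j(b, h) = (-5 - 1*2)*h = (-5 - 2)*h = -7*h)
(35803 - 48056)*(j(B(0), 0)*(14 - 24) - 48875) = (35803 - 48056)*((-7*0)*(14 - 24) - 48875) = -12253*(0*(-10) - 48875) = -12253*(0 - 48875) = -12253*(-48875) = 598865375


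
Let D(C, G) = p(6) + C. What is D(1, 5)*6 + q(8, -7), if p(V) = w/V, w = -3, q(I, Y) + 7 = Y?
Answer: -11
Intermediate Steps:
q(I, Y) = -7 + Y
p(V) = -3/V
D(C, G) = -½ + C (D(C, G) = -3/6 + C = -3*⅙ + C = -½ + C)
D(1, 5)*6 + q(8, -7) = (-½ + 1)*6 + (-7 - 7) = (½)*6 - 14 = 3 - 14 = -11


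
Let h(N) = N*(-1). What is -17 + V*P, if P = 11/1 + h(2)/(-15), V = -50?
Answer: -1721/3 ≈ -573.67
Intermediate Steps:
h(N) = -N
P = 167/15 (P = 11/1 - 1*2/(-15) = 11*1 - 2*(-1/15) = 11 + 2/15 = 167/15 ≈ 11.133)
-17 + V*P = -17 - 50*167/15 = -17 - 1670/3 = -1721/3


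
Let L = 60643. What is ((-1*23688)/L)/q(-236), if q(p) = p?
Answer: 5922/3577937 ≈ 0.0016551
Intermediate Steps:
((-1*23688)/L)/q(-236) = (-1*23688/60643)/(-236) = -23688*1/60643*(-1/236) = -23688/60643*(-1/236) = 5922/3577937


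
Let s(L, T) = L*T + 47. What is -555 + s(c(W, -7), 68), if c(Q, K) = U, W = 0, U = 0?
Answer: -508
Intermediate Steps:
c(Q, K) = 0
s(L, T) = 47 + L*T
-555 + s(c(W, -7), 68) = -555 + (47 + 0*68) = -555 + (47 + 0) = -555 + 47 = -508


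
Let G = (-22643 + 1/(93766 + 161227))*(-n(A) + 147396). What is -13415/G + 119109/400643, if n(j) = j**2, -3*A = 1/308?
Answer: 2884835546649520583961405/9703494627570544587110371 ≈ 0.29730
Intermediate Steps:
A = -1/924 (A = -1/3/308 = -1/3*1/308 = -1/924 ≈ -0.0010823)
G = -121099016176128680485/36284483928 (G = (-22643 + 1/(93766 + 161227))*(-(-1/924)**2 + 147396) = (-22643 + 1/254993)*(-1*1/853776 + 147396) = (-22643 + 1/254993)*(-1/853776 + 147396) = -5773806498/254993*125843167295/853776 = -121099016176128680485/36284483928 ≈ -3.3375e+9)
-13415/G + 119109/400643 = -13415/(-121099016176128680485/36284483928) + 119109/400643 = -13415*(-36284483928/121099016176128680485) + 119109*(1/400643) = 97351270378824/24219803235225736097 + 119109/400643 = 2884835546649520583961405/9703494627570544587110371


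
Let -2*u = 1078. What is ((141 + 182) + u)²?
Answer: 46656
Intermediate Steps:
u = -539 (u = -½*1078 = -539)
((141 + 182) + u)² = ((141 + 182) - 539)² = (323 - 539)² = (-216)² = 46656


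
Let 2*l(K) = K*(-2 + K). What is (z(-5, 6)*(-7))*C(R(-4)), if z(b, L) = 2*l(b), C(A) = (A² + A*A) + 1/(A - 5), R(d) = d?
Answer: -70315/9 ≈ -7812.8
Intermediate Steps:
l(K) = K*(-2 + K)/2 (l(K) = (K*(-2 + K))/2 = K*(-2 + K)/2)
C(A) = 1/(-5 + A) + 2*A² (C(A) = (A² + A²) + 1/(-5 + A) = 2*A² + 1/(-5 + A) = 1/(-5 + A) + 2*A²)
z(b, L) = b*(-2 + b) (z(b, L) = 2*(b*(-2 + b)/2) = b*(-2 + b))
(z(-5, 6)*(-7))*C(R(-4)) = (-5*(-2 - 5)*(-7))*((1 - 10*(-4)² + 2*(-4)³)/(-5 - 4)) = (-5*(-7)*(-7))*((1 - 10*16 + 2*(-64))/(-9)) = (35*(-7))*(-(1 - 160 - 128)/9) = -(-245)*(-287)/9 = -245*287/9 = -70315/9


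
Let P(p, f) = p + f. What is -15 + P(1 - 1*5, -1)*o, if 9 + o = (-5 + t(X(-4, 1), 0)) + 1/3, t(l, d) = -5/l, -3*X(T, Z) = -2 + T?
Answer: 395/6 ≈ 65.833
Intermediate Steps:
X(T, Z) = ⅔ - T/3 (X(T, Z) = -(-2 + T)/3 = ⅔ - T/3)
P(p, f) = f + p
o = -97/6 (o = -9 + ((-5 - 5/(⅔ - ⅓*(-4))) + 1/3) = -9 + ((-5 - 5/(⅔ + 4/3)) + ⅓) = -9 + ((-5 - 5/2) + ⅓) = -9 + (-15/2 + ⅓) = -9 - 43/6 = -97/6 ≈ -16.167)
-15 + P(1 - 1*5, -1)*o = -15 + (-1 + (1 - 1*5))*(-97/6) = -15 + (-1 + (1 - 5))*(-97/6) = -15 + (-1 - 4)*(-97/6) = -15 - 5*(-97/6) = -15 + 485/6 = 395/6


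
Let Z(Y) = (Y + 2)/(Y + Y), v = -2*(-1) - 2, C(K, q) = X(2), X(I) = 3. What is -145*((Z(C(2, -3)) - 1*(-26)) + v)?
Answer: -23345/6 ≈ -3890.8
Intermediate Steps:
C(K, q) = 3
v = 0 (v = 2 - 2 = 0)
Z(Y) = (2 + Y)/(2*Y) (Z(Y) = (2 + Y)/((2*Y)) = (2 + Y)*(1/(2*Y)) = (2 + Y)/(2*Y))
-145*((Z(C(2, -3)) - 1*(-26)) + v) = -145*(((½)*(2 + 3)/3 - 1*(-26)) + 0) = -145*(((½)*(⅓)*5 + 26) + 0) = -145*((⅚ + 26) + 0) = -145*(161/6 + 0) = -145*161/6 = -23345/6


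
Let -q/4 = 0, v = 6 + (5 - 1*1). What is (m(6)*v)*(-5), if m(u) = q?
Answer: 0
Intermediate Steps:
v = 10 (v = 6 + (5 - 1) = 6 + 4 = 10)
q = 0 (q = -4*0 = 0)
m(u) = 0
(m(6)*v)*(-5) = (0*10)*(-5) = 0*(-5) = 0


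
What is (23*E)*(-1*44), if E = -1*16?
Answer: 16192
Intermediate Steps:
E = -16
(23*E)*(-1*44) = (23*(-16))*(-1*44) = -368*(-44) = 16192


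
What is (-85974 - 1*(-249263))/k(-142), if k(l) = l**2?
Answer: 163289/20164 ≈ 8.0981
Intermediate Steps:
(-85974 - 1*(-249263))/k(-142) = (-85974 - 1*(-249263))/((-142)**2) = (-85974 + 249263)/20164 = 163289*(1/20164) = 163289/20164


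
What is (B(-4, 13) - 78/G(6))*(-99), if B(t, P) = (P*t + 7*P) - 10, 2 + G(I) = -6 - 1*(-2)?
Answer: -4158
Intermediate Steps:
G(I) = -6 (G(I) = -2 + (-6 - 1*(-2)) = -2 + (-6 + 2) = -2 - 4 = -6)
B(t, P) = -10 + 7*P + P*t (B(t, P) = (7*P + P*t) - 10 = -10 + 7*P + P*t)
(B(-4, 13) - 78/G(6))*(-99) = ((-10 + 7*13 + 13*(-4)) - 78/(-6))*(-99) = ((-10 + 91 - 52) - 78*(-⅙))*(-99) = (29 + 13)*(-99) = 42*(-99) = -4158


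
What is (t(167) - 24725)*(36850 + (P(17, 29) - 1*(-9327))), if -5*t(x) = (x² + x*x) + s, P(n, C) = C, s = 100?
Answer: -8294115618/5 ≈ -1.6588e+9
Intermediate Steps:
t(x) = -20 - 2*x²/5 (t(x) = -((x² + x*x) + 100)/5 = -((x² + x²) + 100)/5 = -(2*x² + 100)/5 = -(100 + 2*x²)/5 = -20 - 2*x²/5)
(t(167) - 24725)*(36850 + (P(17, 29) - 1*(-9327))) = ((-20 - ⅖*167²) - 24725)*(36850 + (29 - 1*(-9327))) = ((-20 - ⅖*27889) - 24725)*(36850 + (29 + 9327)) = ((-20 - 55778/5) - 24725)*(36850 + 9356) = (-55878/5 - 24725)*46206 = -179503/5*46206 = -8294115618/5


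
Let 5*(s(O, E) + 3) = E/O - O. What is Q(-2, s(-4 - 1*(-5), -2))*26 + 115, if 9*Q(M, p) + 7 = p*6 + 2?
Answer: 1717/45 ≈ 38.156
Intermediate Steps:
s(O, E) = -3 - O/5 + E/(5*O) (s(O, E) = -3 + (E/O - O)/5 = -3 + (-O + E/O)/5 = -3 + (-O/5 + E/(5*O)) = -3 - O/5 + E/(5*O))
Q(M, p) = -5/9 + 2*p/3 (Q(M, p) = -7/9 + (p*6 + 2)/9 = -7/9 + (6*p + 2)/9 = -7/9 + (2 + 6*p)/9 = -7/9 + (2/9 + 2*p/3) = -5/9 + 2*p/3)
Q(-2, s(-4 - 1*(-5), -2))*26 + 115 = (-5/9 + 2*((-2 - (-4 - 1*(-5))*(15 + (-4 - 1*(-5))))/(5*(-4 - 1*(-5))))/3)*26 + 115 = (-5/9 + 2*((-2 - (-4 + 5)*(15 + (-4 + 5)))/(5*(-4 + 5)))/3)*26 + 115 = (-5/9 + 2*((⅕)*(-2 - 1*1*(15 + 1))/1)/3)*26 + 115 = (-5/9 + 2*((⅕)*1*(-2 - 1*1*16))/3)*26 + 115 = (-5/9 + 2*((⅕)*1*(-2 - 16))/3)*26 + 115 = (-5/9 + 2*((⅕)*1*(-18))/3)*26 + 115 = (-5/9 + (⅔)*(-18/5))*26 + 115 = (-5/9 - 12/5)*26 + 115 = -133/45*26 + 115 = -3458/45 + 115 = 1717/45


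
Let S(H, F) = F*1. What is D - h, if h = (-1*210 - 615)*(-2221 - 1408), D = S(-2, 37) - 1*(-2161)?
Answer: -2991727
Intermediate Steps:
S(H, F) = F
D = 2198 (D = 37 - 1*(-2161) = 37 + 2161 = 2198)
h = 2993925 (h = (-210 - 615)*(-3629) = -825*(-3629) = 2993925)
D - h = 2198 - 1*2993925 = 2198 - 2993925 = -2991727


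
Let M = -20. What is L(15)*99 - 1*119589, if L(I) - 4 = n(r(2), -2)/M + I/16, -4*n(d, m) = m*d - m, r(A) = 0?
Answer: -9527817/80 ≈ -1.1910e+5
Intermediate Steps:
n(d, m) = m/4 - d*m/4 (n(d, m) = -(m*d - m)/4 = -(d*m - m)/4 = -(-m + d*m)/4 = m/4 - d*m/4)
L(I) = 161/40 + I/16 (L(I) = 4 + (((1/4)*(-2)*(1 - 1*0))/(-20) + I/16) = 4 + (((1/4)*(-2)*(1 + 0))*(-1/20) + I*(1/16)) = 4 + (((1/4)*(-2)*1)*(-1/20) + I/16) = 4 + (-1/2*(-1/20) + I/16) = 4 + (1/40 + I/16) = 161/40 + I/16)
L(15)*99 - 1*119589 = (161/40 + (1/16)*15)*99 - 1*119589 = (161/40 + 15/16)*99 - 119589 = (397/80)*99 - 119589 = 39303/80 - 119589 = -9527817/80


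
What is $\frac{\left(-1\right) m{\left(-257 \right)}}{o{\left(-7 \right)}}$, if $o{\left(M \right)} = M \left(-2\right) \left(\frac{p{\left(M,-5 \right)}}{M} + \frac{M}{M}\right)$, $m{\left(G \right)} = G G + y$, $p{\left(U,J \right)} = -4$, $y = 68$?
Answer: $- \frac{66117}{22} \approx -3005.3$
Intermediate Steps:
$m{\left(G \right)} = 68 + G^{2}$ ($m{\left(G \right)} = G G + 68 = G^{2} + 68 = 68 + G^{2}$)
$o{\left(M \right)} = - 2 M \left(1 - \frac{4}{M}\right)$ ($o{\left(M \right)} = M \left(-2\right) \left(- \frac{4}{M} + \frac{M}{M}\right) = - 2 M \left(- \frac{4}{M} + 1\right) = - 2 M \left(1 - \frac{4}{M}\right)$)
$\frac{\left(-1\right) m{\left(-257 \right)}}{o{\left(-7 \right)}} = \frac{\left(-1\right) \left(68 + \left(-257\right)^{2}\right)}{8 - -14} = \frac{\left(-1\right) \left(68 + 66049\right)}{8 + 14} = \frac{\left(-1\right) 66117}{22} = \left(-66117\right) \frac{1}{22} = - \frac{66117}{22}$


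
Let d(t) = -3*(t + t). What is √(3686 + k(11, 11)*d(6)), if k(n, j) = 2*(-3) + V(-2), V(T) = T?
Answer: √3974 ≈ 63.040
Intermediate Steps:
d(t) = -6*t
k(n, j) = -8 (k(n, j) = 2*(-3) - 2 = -6 - 2 = -8)
√(3686 + k(11, 11)*d(6)) = √(3686 - (-48)*6) = √(3686 - 8*(-36)) = √(3686 + 288) = √3974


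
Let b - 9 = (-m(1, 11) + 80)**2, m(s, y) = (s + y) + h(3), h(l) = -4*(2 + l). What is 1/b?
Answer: 1/7753 ≈ 0.00012898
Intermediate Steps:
h(l) = -8 - 4*l
m(s, y) = -20 + s + y (m(s, y) = (s + y) + (-8 - 4*3) = (s + y) + (-8 - 12) = (s + y) - 20 = -20 + s + y)
b = 7753 (b = 9 + (-(-20 + 1 + 11) + 80)**2 = 9 + (-1*(-8) + 80)**2 = 9 + (8 + 80)**2 = 9 + 88**2 = 9 + 7744 = 7753)
1/b = 1/7753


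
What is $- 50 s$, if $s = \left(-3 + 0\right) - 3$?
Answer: $300$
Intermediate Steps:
$s = -6$ ($s = -3 - 3 = -6$)
$- 50 s = \left(-50\right) \left(-6\right) = 300$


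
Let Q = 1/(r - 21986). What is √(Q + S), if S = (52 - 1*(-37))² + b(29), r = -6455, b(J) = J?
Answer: √6430679295509/28441 ≈ 89.163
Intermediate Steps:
Q = -1/28441 (Q = 1/(-6455 - 21986) = 1/(-28441) = -1/28441 ≈ -3.5161e-5)
S = 7950 (S = (52 - 1*(-37))² + 29 = (52 + 37)² + 29 = 89² + 29 = 7921 + 29 = 7950)
√(Q + S) = √(-1/28441 + 7950) = √(226105949/28441) = √6430679295509/28441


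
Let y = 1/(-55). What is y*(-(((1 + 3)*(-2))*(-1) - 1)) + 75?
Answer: 4132/55 ≈ 75.127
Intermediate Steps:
y = -1/55 ≈ -0.018182
y*(-(((1 + 3)*(-2))*(-1) - 1)) + 75 = -(-1)*(((1 + 3)*(-2))*(-1) - 1)/55 + 75 = -(-1)*((4*(-2))*(-1) - 1)/55 + 75 = -(-1)*(-8*(-1) - 1)/55 + 75 = -(-1)*(8 - 1)/55 + 75 = -(-1)*7/55 + 75 = -1/55*(-7) + 75 = 7/55 + 75 = 4132/55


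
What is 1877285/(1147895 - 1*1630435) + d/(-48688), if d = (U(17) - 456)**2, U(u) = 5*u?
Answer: -7890927011/1174695376 ≈ -6.7174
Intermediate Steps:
d = 137641 (d = (5*17 - 456)**2 = (85 - 456)**2 = (-371)**2 = 137641)
1877285/(1147895 - 1*1630435) + d/(-48688) = 1877285/(1147895 - 1*1630435) + 137641/(-48688) = 1877285/(1147895 - 1630435) + 137641*(-1/48688) = 1877285/(-482540) - 137641/48688 = 1877285*(-1/482540) - 137641/48688 = -375457/96508 - 137641/48688 = -7890927011/1174695376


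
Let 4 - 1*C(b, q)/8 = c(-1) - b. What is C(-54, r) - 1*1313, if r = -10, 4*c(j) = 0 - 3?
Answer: -1707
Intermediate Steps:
c(j) = -3/4 (c(j) = (0 - 3)/4 = (1/4)*(-3) = -3/4)
C(b, q) = 38 + 8*b (C(b, q) = 32 - 8*(-3/4 - b) = 32 + (6 + 8*b) = 38 + 8*b)
C(-54, r) - 1*1313 = (38 + 8*(-54)) - 1*1313 = (38 - 432) - 1313 = -394 - 1313 = -1707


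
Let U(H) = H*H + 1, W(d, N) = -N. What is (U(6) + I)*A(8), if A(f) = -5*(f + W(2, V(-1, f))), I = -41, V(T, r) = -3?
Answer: 220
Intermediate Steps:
A(f) = -15 - 5*f (A(f) = -5*(f - 1*(-3)) = -5*(f + 3) = -5*(3 + f) = -15 - 5*f)
U(H) = 1 + H² (U(H) = H² + 1 = 1 + H²)
(U(6) + I)*A(8) = ((1 + 6²) - 41)*(-15 - 5*8) = ((1 + 36) - 41)*(-15 - 40) = (37 - 41)*(-55) = -4*(-55) = 220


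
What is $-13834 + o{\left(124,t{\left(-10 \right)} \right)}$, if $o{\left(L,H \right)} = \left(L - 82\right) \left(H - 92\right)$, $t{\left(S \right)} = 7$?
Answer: $-17404$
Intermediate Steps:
$o{\left(L,H \right)} = \left(-92 + H\right) \left(-82 + L\right)$ ($o{\left(L,H \right)} = \left(-82 + L\right) \left(-92 + H\right) = \left(-92 + H\right) \left(-82 + L\right)$)
$-13834 + o{\left(124,t{\left(-10 \right)} \right)} = -13834 + \left(7544 - 11408 - 574 + 7 \cdot 124\right) = -13834 + \left(7544 - 11408 - 574 + 868\right) = -13834 - 3570 = -17404$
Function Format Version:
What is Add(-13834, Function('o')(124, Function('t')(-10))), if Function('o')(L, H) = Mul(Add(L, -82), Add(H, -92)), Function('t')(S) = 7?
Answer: -17404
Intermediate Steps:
Function('o')(L, H) = Mul(Add(-92, H), Add(-82, L)) (Function('o')(L, H) = Mul(Add(-82, L), Add(-92, H)) = Mul(Add(-92, H), Add(-82, L)))
Add(-13834, Function('o')(124, Function('t')(-10))) = Add(-13834, Add(7544, Mul(-92, 124), Mul(-82, 7), Mul(7, 124))) = Add(-13834, Add(7544, -11408, -574, 868)) = Add(-13834, -3570) = -17404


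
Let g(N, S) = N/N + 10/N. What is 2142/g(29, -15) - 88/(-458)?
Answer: 4742246/2977 ≈ 1593.0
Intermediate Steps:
g(N, S) = 1 + 10/N
2142/g(29, -15) - 88/(-458) = 2142/(((10 + 29)/29)) - 88/(-458) = 2142/(((1/29)*39)) - 88*(-1/458) = 2142/(39/29) + 44/229 = 2142*(29/39) + 44/229 = 20706/13 + 44/229 = 4742246/2977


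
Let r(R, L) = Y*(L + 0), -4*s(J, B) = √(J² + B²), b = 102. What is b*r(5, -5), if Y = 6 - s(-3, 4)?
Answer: -7395/2 ≈ -3697.5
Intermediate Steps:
s(J, B) = -√(B² + J²)/4 (s(J, B) = -√(J² + B²)/4 = -√(B² + J²)/4)
Y = 29/4 (Y = 6 - (-1)*√(4² + (-3)²)/4 = 6 - (-1)*√(16 + 9)/4 = 6 - (-1)*√25/4 = 6 - (-1)*5/4 = 6 - 1*(-5/4) = 6 + 5/4 = 29/4 ≈ 7.2500)
r(R, L) = 29*L/4 (r(R, L) = 29*(L + 0)/4 = 29*L/4)
b*r(5, -5) = 102*((29/4)*(-5)) = 102*(-145/4) = -7395/2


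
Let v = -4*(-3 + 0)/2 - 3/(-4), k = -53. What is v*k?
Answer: -1431/4 ≈ -357.75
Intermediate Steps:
v = 27/4 (v = -4*(-3)*(½) - 3*(-¼) = 12*(½) + ¾ = 6 + ¾ = 27/4 ≈ 6.7500)
v*k = (27/4)*(-53) = -1431/4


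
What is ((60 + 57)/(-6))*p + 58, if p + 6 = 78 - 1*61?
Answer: -313/2 ≈ -156.50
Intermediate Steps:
p = 11 (p = -6 + (78 - 1*61) = -6 + (78 - 61) = -6 + 17 = 11)
((60 + 57)/(-6))*p + 58 = ((60 + 57)/(-6))*11 + 58 = (117*(-⅙))*11 + 58 = -39/2*11 + 58 = -429/2 + 58 = -313/2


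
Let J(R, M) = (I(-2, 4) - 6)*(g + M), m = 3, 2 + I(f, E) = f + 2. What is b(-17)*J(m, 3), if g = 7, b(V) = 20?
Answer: -1600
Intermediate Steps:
I(f, E) = f (I(f, E) = -2 + (f + 2) = -2 + (2 + f) = f)
J(R, M) = -56 - 8*M (J(R, M) = (-2 - 6)*(7 + M) = -8*(7 + M) = -56 - 8*M)
b(-17)*J(m, 3) = 20*(-56 - 8*3) = 20*(-56 - 24) = 20*(-80) = -1600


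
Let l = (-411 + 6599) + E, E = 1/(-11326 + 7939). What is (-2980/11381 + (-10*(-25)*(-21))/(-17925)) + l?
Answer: 57009336198695/9212839833 ≈ 6188.0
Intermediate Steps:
E = -1/3387 (E = 1/(-3387) = -1/3387 ≈ -0.00029525)
l = 20958755/3387 (l = (-411 + 6599) - 1/3387 = 6188 - 1/3387 = 20958755/3387 ≈ 6188.0)
(-2980/11381 + (-10*(-25)*(-21))/(-17925)) + l = (-2980/11381 + (-10*(-25)*(-21))/(-17925)) + 20958755/3387 = (-2980*1/11381 + (250*(-21))*(-1/17925)) + 20958755/3387 = (-2980/11381 - 5250*(-1/17925)) + 20958755/3387 = (-2980/11381 + 70/239) + 20958755/3387 = 84450/2720059 + 20958755/3387 = 57009336198695/9212839833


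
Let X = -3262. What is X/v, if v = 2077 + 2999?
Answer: -1631/2538 ≈ -0.64263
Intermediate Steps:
v = 5076
X/v = -3262/5076 = -3262*1/5076 = -1631/2538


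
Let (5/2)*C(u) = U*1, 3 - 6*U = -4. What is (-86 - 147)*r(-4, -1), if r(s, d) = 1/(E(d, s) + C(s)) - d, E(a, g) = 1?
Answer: -8621/22 ≈ -391.86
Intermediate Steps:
U = 7/6 (U = 1/2 - 1/6*(-4) = 1/2 + 2/3 = 7/6 ≈ 1.1667)
C(u) = 7/15 (C(u) = 2*((7/6)*1)/5 = (2/5)*(7/6) = 7/15)
r(s, d) = 15/22 - d (r(s, d) = 1/(1 + 7/15) - d = 1/(22/15) - d = 15/22 - d)
(-86 - 147)*r(-4, -1) = (-86 - 147)*(15/22 - 1*(-1)) = -233*(15/22 + 1) = -233*37/22 = -8621/22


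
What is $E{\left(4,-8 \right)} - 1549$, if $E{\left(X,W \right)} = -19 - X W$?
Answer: $-1536$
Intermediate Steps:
$E{\left(X,W \right)} = -19 - W X$
$E{\left(4,-8 \right)} - 1549 = \left(-19 - \left(-8\right) 4\right) - 1549 = \left(-19 + 32\right) - 1549 = 13 - 1549 = -1536$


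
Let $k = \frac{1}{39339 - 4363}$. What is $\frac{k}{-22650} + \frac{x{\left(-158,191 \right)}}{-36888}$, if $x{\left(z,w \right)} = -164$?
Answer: $\frac{1804469621}{405873745600} \approx 0.0044459$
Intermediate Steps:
$k = \frac{1}{34976} \approx 2.8591 \cdot 10^{-5}$
$\frac{k}{-22650} + \frac{x{\left(-158,191 \right)}}{-36888} = \frac{1}{34976 \left(-22650\right)} - \frac{164}{-36888} = \frac{1}{34976} \left(- \frac{1}{22650}\right) - - \frac{41}{9222} = - \frac{1}{792206400} + \frac{41}{9222} = \frac{1804469621}{405873745600}$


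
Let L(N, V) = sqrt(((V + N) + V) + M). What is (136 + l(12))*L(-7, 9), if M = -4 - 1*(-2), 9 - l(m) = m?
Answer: 399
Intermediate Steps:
l(m) = 9 - m
M = -2 (M = -4 + 2 = -2)
L(N, V) = sqrt(-2 + N + 2*V) (L(N, V) = sqrt(((V + N) + V) - 2) = sqrt(((N + V) + V) - 2) = sqrt((N + 2*V) - 2) = sqrt(-2 + N + 2*V))
(136 + l(12))*L(-7, 9) = (136 + (9 - 1*12))*sqrt(-2 - 7 + 2*9) = (136 + (9 - 12))*sqrt(-2 - 7 + 18) = (136 - 3)*sqrt(9) = 133*3 = 399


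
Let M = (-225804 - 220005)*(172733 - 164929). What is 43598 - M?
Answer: 3479137034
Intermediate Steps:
M = -3479093436 (M = -445809*7804 = -3479093436)
43598 - M = 43598 - 1*(-3479093436) = 43598 + 3479093436 = 3479137034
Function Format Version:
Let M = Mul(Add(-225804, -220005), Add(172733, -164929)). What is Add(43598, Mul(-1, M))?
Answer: 3479137034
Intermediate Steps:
M = -3479093436 (M = Mul(-445809, 7804) = -3479093436)
Add(43598, Mul(-1, M)) = Add(43598, Mul(-1, -3479093436)) = Add(43598, 3479093436) = 3479137034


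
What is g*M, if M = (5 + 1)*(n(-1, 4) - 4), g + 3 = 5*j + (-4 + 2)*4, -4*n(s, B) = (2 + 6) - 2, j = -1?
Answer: 528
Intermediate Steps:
n(s, B) = -3/2 (n(s, B) = -((2 + 6) - 2)/4 = -(8 - 2)/4 = -¼*6 = -3/2)
g = -16 (g = -3 + (5*(-1) + (-4 + 2)*4) = -3 + (-5 - 2*4) = -3 + (-5 - 8) = -3 - 13 = -16)
M = -33 (M = (5 + 1)*(-3/2 - 4) = 6*(-11/2) = -33)
g*M = -16*(-33) = 528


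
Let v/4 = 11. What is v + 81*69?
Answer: 5633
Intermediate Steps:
v = 44 (v = 4*11 = 44)
v + 81*69 = 44 + 81*69 = 44 + 5589 = 5633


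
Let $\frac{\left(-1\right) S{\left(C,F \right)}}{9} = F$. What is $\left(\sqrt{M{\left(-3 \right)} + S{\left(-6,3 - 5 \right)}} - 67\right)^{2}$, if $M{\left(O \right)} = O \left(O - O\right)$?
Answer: $4507 - 402 \sqrt{2} \approx 3938.5$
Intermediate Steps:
$S{\left(C,F \right)} = - 9 F$
$M{\left(O \right)} = 0$ ($M{\left(O \right)} = O 0 = 0$)
$\left(\sqrt{M{\left(-3 \right)} + S{\left(-6,3 - 5 \right)}} - 67\right)^{2} = \left(\sqrt{0 - 9 \left(3 - 5\right)} - 67\right)^{2} = \left(\sqrt{0 - -18} - 67\right)^{2} = \left(\sqrt{0 + 18} - 67\right)^{2} = \left(\sqrt{18} - 67\right)^{2} = \left(3 \sqrt{2} - 67\right)^{2} = \left(-67 + 3 \sqrt{2}\right)^{2}$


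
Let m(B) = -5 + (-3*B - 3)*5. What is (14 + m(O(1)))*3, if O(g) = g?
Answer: -63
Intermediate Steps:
m(B) = -20 - 15*B (m(B) = -5 + (-3 - 3*B)*5 = -5 + (-15 - 15*B) = -20 - 15*B)
(14 + m(O(1)))*3 = (14 + (-20 - 15*1))*3 = (14 + (-20 - 15))*3 = (14 - 35)*3 = -21*3 = -63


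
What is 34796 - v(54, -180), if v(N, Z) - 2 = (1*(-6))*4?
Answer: 34818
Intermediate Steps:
v(N, Z) = -22 (v(N, Z) = 2 + (1*(-6))*4 = 2 - 6*4 = 2 - 24 = -22)
34796 - v(54, -180) = 34796 - 1*(-22) = 34796 + 22 = 34818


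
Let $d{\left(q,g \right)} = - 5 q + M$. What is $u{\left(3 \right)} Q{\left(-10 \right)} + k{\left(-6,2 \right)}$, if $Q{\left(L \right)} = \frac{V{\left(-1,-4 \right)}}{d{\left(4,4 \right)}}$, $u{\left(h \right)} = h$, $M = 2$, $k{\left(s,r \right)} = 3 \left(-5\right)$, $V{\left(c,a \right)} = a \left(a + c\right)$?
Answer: $- \frac{55}{3} \approx -18.333$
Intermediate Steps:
$k{\left(s,r \right)} = -15$
$d{\left(q,g \right)} = 2 - 5 q$ ($d{\left(q,g \right)} = - 5 q + 2 = 2 - 5 q$)
$Q{\left(L \right)} = - \frac{10}{9}$ ($Q{\left(L \right)} = \frac{\left(-4\right) \left(-4 - 1\right)}{2 - 20} = \frac{\left(-4\right) \left(-5\right)}{2 - 20} = \frac{20}{-18} = 20 \left(- \frac{1}{18}\right) = - \frac{10}{9}$)
$u{\left(3 \right)} Q{\left(-10 \right)} + k{\left(-6,2 \right)} = 3 \left(- \frac{10}{9}\right) - 15 = - \frac{10}{3} - 15 = - \frac{55}{3}$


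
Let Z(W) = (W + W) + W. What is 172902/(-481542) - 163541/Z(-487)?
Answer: 13083208400/117255477 ≈ 111.58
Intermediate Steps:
Z(W) = 3*W (Z(W) = 2*W + W = 3*W)
172902/(-481542) - 163541/Z(-487) = 172902/(-481542) - 163541/(3*(-487)) = 172902*(-1/481542) - 163541/(-1461) = -28817/80257 - 163541*(-1/1461) = -28817/80257 + 163541/1461 = 13083208400/117255477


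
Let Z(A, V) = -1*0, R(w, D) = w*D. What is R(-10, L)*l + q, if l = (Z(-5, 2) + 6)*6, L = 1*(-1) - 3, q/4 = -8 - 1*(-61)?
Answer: 1652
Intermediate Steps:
q = 212 (q = 4*(-8 - 1*(-61)) = 4*(-8 + 61) = 4*53 = 212)
L = -4 (L = -1 - 3 = -4)
R(w, D) = D*w
Z(A, V) = 0
l = 36 (l = (0 + 6)*6 = 6*6 = 36)
R(-10, L)*l + q = -4*(-10)*36 + 212 = 40*36 + 212 = 1440 + 212 = 1652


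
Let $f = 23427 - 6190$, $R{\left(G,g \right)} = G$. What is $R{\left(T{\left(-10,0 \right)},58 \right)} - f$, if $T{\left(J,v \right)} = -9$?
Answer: $-17246$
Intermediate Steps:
$f = 17237$ ($f = 23427 - 6190 = 17237$)
$R{\left(T{\left(-10,0 \right)},58 \right)} - f = -9 - 17237 = -17246$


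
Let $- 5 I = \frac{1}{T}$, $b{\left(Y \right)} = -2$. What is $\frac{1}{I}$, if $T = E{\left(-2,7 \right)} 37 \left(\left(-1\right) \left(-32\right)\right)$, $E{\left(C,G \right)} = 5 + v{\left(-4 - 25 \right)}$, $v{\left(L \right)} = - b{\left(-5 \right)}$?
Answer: $-41440$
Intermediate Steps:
$v{\left(L \right)} = 2$ ($v{\left(L \right)} = \left(-1\right) \left(-2\right) = 2$)
$E{\left(C,G \right)} = 7$ ($E{\left(C,G \right)} = 5 + 2 = 7$)
$T = 8288$ ($T = 7 \cdot 37 \left(\left(-1\right) \left(-32\right)\right) = 259 \cdot 32 = 8288$)
$I = - \frac{1}{41440}$ ($I = - \frac{1}{5 \cdot 8288} = \left(- \frac{1}{5}\right) \frac{1}{8288} = - \frac{1}{41440} \approx -2.4131 \cdot 10^{-5}$)
$\frac{1}{I} = \frac{1}{- \frac{1}{41440}} = -41440$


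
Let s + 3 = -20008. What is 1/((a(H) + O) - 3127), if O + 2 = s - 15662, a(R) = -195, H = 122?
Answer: -1/38997 ≈ -2.5643e-5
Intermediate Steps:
s = -20011 (s = -3 - 20008 = -20011)
O = -35675 (O = -2 + (-20011 - 15662) = -2 - 35673 = -35675)
1/((a(H) + O) - 3127) = 1/((-195 - 35675) - 3127) = 1/(-35870 - 3127) = 1/(-38997) = -1/38997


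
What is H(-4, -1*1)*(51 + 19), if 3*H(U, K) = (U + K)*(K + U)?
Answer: 1750/3 ≈ 583.33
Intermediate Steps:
H(U, K) = (K + U)**2/3 (H(U, K) = ((U + K)*(K + U))/3 = ((K + U)*(K + U))/3 = (K + U)**2/3)
H(-4, -1*1)*(51 + 19) = ((-1*1 - 4)**2/3)*(51 + 19) = ((-1 - 4)**2/3)*70 = ((1/3)*(-5)**2)*70 = ((1/3)*25)*70 = (25/3)*70 = 1750/3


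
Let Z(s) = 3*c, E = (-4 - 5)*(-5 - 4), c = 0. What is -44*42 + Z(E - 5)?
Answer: -1848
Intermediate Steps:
E = 81 (E = -9*(-9) = 81)
Z(s) = 0 (Z(s) = 3*0 = 0)
-44*42 + Z(E - 5) = -44*42 + 0 = -1848 + 0 = -1848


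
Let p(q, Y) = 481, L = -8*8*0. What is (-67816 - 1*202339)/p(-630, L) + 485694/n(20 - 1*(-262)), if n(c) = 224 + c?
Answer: 4405472/11063 ≈ 398.22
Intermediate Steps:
L = 0 (L = -64*0 = 0)
(-67816 - 1*202339)/p(-630, L) + 485694/n(20 - 1*(-262)) = (-67816 - 1*202339)/481 + 485694/(224 + (20 - 1*(-262))) = (-67816 - 202339)*(1/481) + 485694/(224 + (20 + 262)) = -270155*1/481 + 485694/(224 + 282) = -270155/481 + 485694/506 = -270155/481 + 485694*(1/506) = -270155/481 + 22077/23 = 4405472/11063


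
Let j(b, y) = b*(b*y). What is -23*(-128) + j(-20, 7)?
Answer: 5744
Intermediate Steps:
j(b, y) = y*b²
-23*(-128) + j(-20, 7) = -23*(-128) + 7*(-20)² = 2944 + 7*400 = 2944 + 2800 = 5744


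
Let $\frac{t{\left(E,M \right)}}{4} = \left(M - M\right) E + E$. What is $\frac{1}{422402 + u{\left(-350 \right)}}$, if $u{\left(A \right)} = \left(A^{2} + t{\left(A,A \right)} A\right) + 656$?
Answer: $\frac{1}{1035558} \approx 9.6566 \cdot 10^{-7}$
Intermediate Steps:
$t{\left(E,M \right)} = 4 E$ ($t{\left(E,M \right)} = 4 \left(\left(M - M\right) E + E\right) = 4 \left(0 E + E\right) = 4 \left(0 + E\right) = 4 E$)
$u{\left(A \right)} = 656 + 5 A^{2}$ ($u{\left(A \right)} = \left(A^{2} + 4 A A\right) + 656 = \left(A^{2} + 4 A^{2}\right) + 656 = 5 A^{2} + 656 = 656 + 5 A^{2}$)
$\frac{1}{422402 + u{\left(-350 \right)}} = \frac{1}{422402 + \left(656 + 5 \left(-350\right)^{2}\right)} = \frac{1}{422402 + \left(656 + 5 \cdot 122500\right)} = \frac{1}{422402 + \left(656 + 612500\right)} = \frac{1}{422402 + 613156} = \frac{1}{1035558}$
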